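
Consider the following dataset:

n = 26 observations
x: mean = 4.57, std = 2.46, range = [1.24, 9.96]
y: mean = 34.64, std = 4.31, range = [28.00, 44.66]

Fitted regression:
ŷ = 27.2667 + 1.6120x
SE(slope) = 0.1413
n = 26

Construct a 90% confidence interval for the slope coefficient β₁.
The 90% CI for β₁ is (1.3702, 1.8538)

Confidence interval for the slope:

The 90% CI for β₁ is: β̂₁ ± t*(α/2, n-2) × SE(β̂₁)

Step 1: Find critical t-value
- Confidence level = 0.9
- Degrees of freedom = n - 2 = 26 - 2 = 24
- t*(α/2, 24) = 1.7109

Step 2: Calculate margin of error
Margin = 1.7109 × 0.1413 = 0.2418

Step 3: Construct interval
CI = 1.6120 ± 0.2418
CI = (1.3702, 1.8538)

Interpretation: intervals built this way capture the true β₁ in 90% of repeated samples; here the plausible range for the per-unit effect of x on y is 1.3702 to 1.8538.
Since 0 is outside the interval, a two-sided test at α = 0.10 would reject H₀: β₁ = 0.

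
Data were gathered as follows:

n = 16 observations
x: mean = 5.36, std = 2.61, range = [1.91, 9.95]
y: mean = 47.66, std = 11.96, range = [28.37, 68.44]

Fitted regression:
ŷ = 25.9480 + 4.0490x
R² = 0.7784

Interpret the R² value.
R² = 0.7784 means 77.84% of the variation in y is explained by the linear relationship with x. This indicates a strong fit.

R² (coefficient of determination) measures the proportion of variance in y explained by the regression model.

Here R² = 0.7784:
- Explained: 77.84% of the variation in y
- Unexplained (residual): 100% − 77.84% = 22.16%
- Rule of thumb (below 0.3 weak; 0.3 to below 0.7 moderate; 0.7 and above strong) → strong

Equivalently, for simple linear regression R² = r², so |r| = √0.7784 ≈ 0.8823.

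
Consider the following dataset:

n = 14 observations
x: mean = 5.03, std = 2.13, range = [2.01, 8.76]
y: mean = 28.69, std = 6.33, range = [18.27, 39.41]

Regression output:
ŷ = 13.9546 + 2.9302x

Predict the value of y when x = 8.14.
ŷ = 37.8064

x = 8.14 lies inside the observed range [2.01, 8.76], so the fitted equation applies directly:

ŷ = 13.9546 + 2.9302 × 8.14
ŷ = 13.9546 + 23.8518
ŷ = 37.8064

This is the fitted mean response at that x — an individual observation would come with a wider prediction interval.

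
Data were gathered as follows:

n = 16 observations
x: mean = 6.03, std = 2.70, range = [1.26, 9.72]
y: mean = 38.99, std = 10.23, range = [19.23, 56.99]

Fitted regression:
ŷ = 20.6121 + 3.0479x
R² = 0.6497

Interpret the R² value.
About 64.97% of the variability in y is accounted for by the regression on x (R² = 0.6497) — a moderate linear fit.

R² (coefficient of determination) measures the proportion of variance in y explained by the regression model.

Here R² = 0.6497:
- Explained: 64.97% of the variation in y
- Unexplained (residual): 100% − 64.97% = 35.03%
- Rule of thumb (below 0.3 weak; 0.3 to below 0.7 moderate; 0.7 and above strong) → moderate

Calculation: R² = 1 − (SS_res / SS_tot), where SS_res is the sum of squared residuals and SS_tot the total sum of squares.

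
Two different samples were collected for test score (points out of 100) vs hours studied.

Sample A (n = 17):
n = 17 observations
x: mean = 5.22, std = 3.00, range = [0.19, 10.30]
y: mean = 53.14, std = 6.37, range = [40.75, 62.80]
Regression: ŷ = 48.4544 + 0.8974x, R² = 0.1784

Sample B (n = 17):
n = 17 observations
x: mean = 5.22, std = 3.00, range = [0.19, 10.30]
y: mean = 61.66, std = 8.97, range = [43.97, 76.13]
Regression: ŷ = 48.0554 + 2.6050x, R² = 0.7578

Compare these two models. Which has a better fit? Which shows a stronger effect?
Model B has the better fit (R² = 0.7578 vs 0.1784). Model B shows the stronger effect (|β₁| = 2.6050 vs 0.8974).

Model Comparison:

Fit — compare R²:
- Model A: R² = 0.1784 → 17.84% of variance in test score explained
- Model B: R² = 0.7578 → 75.78% of variance in test score explained
- 0.7578 > 0.1784 → Model B has the better fit

Which has the larger per-hour effect? (|β₁|)
- Model A: β₁ = 0.8974 → predicted test score rises 0.8974 points per additional hour of study time
- Model B: β₁ = 2.6050 → predicted test score rises 2.6050 points per additional hour of study time
- |0.8974| < |2.6050| → Model B shows the stronger marginal effect

Note: A steeper slope doesn't make a better model if the scatter around the line is large.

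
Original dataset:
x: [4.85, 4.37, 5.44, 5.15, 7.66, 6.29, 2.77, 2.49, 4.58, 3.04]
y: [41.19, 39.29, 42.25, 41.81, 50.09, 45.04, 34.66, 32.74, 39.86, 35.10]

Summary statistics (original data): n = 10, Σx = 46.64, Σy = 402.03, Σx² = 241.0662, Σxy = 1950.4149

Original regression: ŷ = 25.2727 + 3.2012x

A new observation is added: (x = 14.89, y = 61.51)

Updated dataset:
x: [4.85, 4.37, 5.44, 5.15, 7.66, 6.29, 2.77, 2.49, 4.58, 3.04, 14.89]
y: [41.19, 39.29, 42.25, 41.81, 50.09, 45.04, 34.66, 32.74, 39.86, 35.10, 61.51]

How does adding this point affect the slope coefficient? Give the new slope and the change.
Adding the point moves β₁ from 3.2012 to 2.3054, i.e. it decreases by 0.8958 (-28.0%).

x = 14.89 lies well outside the original x-range [2.49, 7.66] (x̄ ≈ 4.66), so this observation has high leverage and can move the slope substantially.

Step 1: Update the sums with the new point (n goes from 10 to 11)
Σx  = 46.64 + 14.89 = 61.53
Σy  = 402.03 + 61.51 = 463.54
Σx² = 241.0662 + 14.89² = 241.0662 + 221.7121 = 462.7783
Σxy = 1950.4149 + 14.89×61.51 = 1950.4149 + 915.8839 = 2866.2988

Step 2: Recompute the slope with b₁ = (nΣxy − ΣxΣy) / (nΣx² − (Σx)²)
Numerator   = 11×2866.2988 − 61.53×463.54 = 31529.2868 − 28521.6162 = 3007.6706
Denominator = 11×462.7783 − 61.53² = 5090.5613 − 3785.9409 = 1304.6204
b₁(new) = 3007.6706 / 1304.6204 = 2.3054

(Same formula on the original sums: (10×1950.4149 − 46.64×402.03) / (10×241.0662 − 46.64²) = 753.4698 / 235.3724 = 3.2012, matching the given fit.)

Step 3: Change in slope
Δβ₁ = 2.3054 − 3.2012 = -0.8958
Relative change = -0.8958 / 3.2012 × 100% = -28.0%
→ the slope decreases when the point is added.

A high-leverage point only changes the slope if it is off the original line; here y = 61.51 is below the original trend, so the slope decreases.
In practice: refit with and without it and report both if conclusions differ.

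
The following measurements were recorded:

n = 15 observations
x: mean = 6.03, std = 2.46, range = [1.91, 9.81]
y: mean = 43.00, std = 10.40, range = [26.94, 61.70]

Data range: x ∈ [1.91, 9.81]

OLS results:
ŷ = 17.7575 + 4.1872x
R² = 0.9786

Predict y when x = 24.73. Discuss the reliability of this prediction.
ŷ = 121.3070, but this is extrapolation (above the data range [1.91, 9.81]) and may be unreliable.

Prediction calculation:
ŷ = 17.7575 + 4.1872 × 24.73
ŷ = 121.3070

Reliability:
- Data range: x ∈ [1.91, 9.81]
- Prediction point: x = 24.73 is 14.92 units above the observed range → this is EXTRAPOLATION, not interpolation

Why that matters here:
- The standard error of prediction grows with (x − x̄)², and x = 24.73 is far from x̄ = 6.03
- There are no observations near this x to validate the fitted line there

A defensible statement: 'if the linear trend continued to x = 24.73, y would be about 121.3070' — the premise is untested.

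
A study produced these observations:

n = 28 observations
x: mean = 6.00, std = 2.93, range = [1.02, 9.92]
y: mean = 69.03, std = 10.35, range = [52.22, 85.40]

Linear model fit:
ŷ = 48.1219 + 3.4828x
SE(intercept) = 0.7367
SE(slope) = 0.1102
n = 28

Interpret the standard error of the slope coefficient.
SE(β̂₁) = 0.1102 is the estimated standard deviation of the slope estimate across repeated samples; relative to β̂₁ = 3.4828 that is 3.2%, a precise estimate.

SE(β̂₁) = 0.1102 says: if we drew many samples of n = 28 from the same population and refit each time, the fitted slopes would scatter with a standard deviation of roughly 0.1102 around the true β₁.

Relative precision:
- SE / |β̂₁| = 0.1102 / 3.4828 = 3.2%
- Rule of thumb (under 20%: precise; 20% to under 50%: moderately precise; 50% or more: imprecise) → precise

Link to interval estimation: a confidence interval for β₁ is β̂₁ ± t* × 0.1102, so SE sets the half-width per unit of t*.

What drives SE(β̂₁): more residual scatter → larger SE.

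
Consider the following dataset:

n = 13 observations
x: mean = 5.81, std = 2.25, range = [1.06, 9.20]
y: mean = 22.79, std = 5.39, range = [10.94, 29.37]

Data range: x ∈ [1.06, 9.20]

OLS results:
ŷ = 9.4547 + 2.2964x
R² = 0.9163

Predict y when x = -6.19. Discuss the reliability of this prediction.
The equation gives ŷ = -4.7600; however x = -6.19 is 7.25 units below the observed range, so this extrapolated value should not be trusted.

Prediction calculation:
ŷ = 9.4547 + 2.2964 × (-6.19)
ŷ = -4.7600

Reliability:
- Data range: x ∈ [1.06, 9.20]
- Prediction point: x = -6.19 is 7.25 units below the observed range → this is EXTRAPOLATION, not interpolation

Why that matters here:
- R² describes fit only over the sampled x values; it says nothing about behaviour beyond them
- The linear relationship may not hold outside the observed range
- There are no observations near this x to validate the fitted line there

A defensible statement: 'if the linear trend continued to x = -6.19, y would be about -4.7600' — the premise is untested.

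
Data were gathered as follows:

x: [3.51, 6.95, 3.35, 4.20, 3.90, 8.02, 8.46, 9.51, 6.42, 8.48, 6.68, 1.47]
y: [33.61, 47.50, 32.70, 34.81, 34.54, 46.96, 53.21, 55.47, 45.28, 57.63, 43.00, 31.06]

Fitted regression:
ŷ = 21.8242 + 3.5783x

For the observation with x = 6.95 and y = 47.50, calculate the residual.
Residual = 0.8066

The residual is the difference between the actual value and the predicted value:

Residual = y - ŷ

Step 1: Calculate predicted value
ŷ = 21.8242 + 3.5783 × 6.95
ŷ = 46.6934

Step 2: Calculate residual
Residual = 47.50 - 46.6934
Residual = 0.8066

Interpretation: the model underestimates the actual value by 0.8066 at this point (positive residual → observation lies above the fitted line).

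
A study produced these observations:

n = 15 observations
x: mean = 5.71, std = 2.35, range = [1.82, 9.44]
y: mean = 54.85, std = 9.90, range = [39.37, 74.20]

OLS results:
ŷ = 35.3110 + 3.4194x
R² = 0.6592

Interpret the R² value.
R² = 0.6592 means 65.92% of the variation in y is explained by the linear relationship with x. This indicates a moderate fit.

R² (coefficient of determination) measures the proportion of variance in y explained by the regression model.

Here R² = 0.6592:
- Explained: 65.92% of the variation in y
- Unexplained (residual): 100% − 65.92% = 34.08%
- Rule of thumb (below 0.3 weak; 0.3 to below 0.7 moderate; 0.7 and above strong) → moderate

Note: R² never decreases when predictors are added, so it should not be used alone to compare models of different size.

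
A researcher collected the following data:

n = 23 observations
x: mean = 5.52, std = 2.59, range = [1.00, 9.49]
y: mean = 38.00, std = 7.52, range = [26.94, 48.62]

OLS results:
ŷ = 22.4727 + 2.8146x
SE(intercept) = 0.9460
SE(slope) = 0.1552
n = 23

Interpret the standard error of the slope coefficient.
The slope 2.8146 is pinned down to within about ±0.1552 (one SE) by these data — relative uncertainty 5.5%, i.e. precise.

What SE measures:
- The standard error quantifies the sampling variability of the coefficient estimate
- It is the estimated standard deviation of β̂₁ across hypothetical repeated samples of the same size
- Smaller SE → more precise estimate

Relative precision:
- SE / |β̂₁| = 0.1552 / 2.8146 = 5.5%
- Rule of thumb (under 20%: precise; 20% to under 50%: moderately precise; 50% or more: imprecise) → precise

Link to the t-test: t = β̂₁ / SE(β̂₁) = 2.8146 / 0.1552 = 18.1353, the statistic for H₀: β₁ = 0.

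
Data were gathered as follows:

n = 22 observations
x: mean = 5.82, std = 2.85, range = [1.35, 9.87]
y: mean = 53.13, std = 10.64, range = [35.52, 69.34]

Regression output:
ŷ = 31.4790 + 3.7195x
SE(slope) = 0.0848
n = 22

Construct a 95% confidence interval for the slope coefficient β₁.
The 95% CI for β₁ is (3.5426, 3.8964)

Confidence interval for the slope:

The 95% CI for β₁ is: β̂₁ ± t*(α/2, n-2) × SE(β̂₁)

Step 1: Find critical t-value
- Confidence level = 0.95
- Degrees of freedom = n - 2 = 22 - 2 = 20
- t*(α/2, 20) = 2.0860

Step 2: Calculate margin of error
Margin = 2.0860 × 0.0848 = 0.1769

Step 3: Construct interval
CI = 3.7195 ± 0.1769
CI = (3.5426, 3.8964)

Interpretation: intervals built this way capture the true β₁ in 95% of repeated samples; here the plausible range for the per-unit effect of x on y is 3.5426 to 3.8964.
Both endpoints are positive, so the data support a genuinely positive slope at this confidence level.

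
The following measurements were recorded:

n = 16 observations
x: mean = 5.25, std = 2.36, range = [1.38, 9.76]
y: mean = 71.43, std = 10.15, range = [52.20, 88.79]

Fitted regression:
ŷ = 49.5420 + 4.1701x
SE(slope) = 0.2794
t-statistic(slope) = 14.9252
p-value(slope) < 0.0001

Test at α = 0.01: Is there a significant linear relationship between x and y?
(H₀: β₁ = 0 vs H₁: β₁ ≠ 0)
p-value < 0.0001 < α = 0.01, so we reject H₀. The relationship is significant.

Hypothesis test for the slope coefficient:

H₀: β₁ = 0 (no linear relationship)
H₁: β₁ ≠ 0 (linear relationship exists)

Test statistic: t = β̂₁ / SE(β̂₁) = 4.1701 / 0.2794 = 14.9252

p < 0.0001: how often a slope estimate this far from 0 (in SE units) would arise by chance if β₁ were truly 0.

Decision rule: reject H₀ if p-value < α.
p-value < 0.0001 < α = 0.01 → reject H₀.

At α = 0.01 the data do provide convincing evidence of a nonzero slope.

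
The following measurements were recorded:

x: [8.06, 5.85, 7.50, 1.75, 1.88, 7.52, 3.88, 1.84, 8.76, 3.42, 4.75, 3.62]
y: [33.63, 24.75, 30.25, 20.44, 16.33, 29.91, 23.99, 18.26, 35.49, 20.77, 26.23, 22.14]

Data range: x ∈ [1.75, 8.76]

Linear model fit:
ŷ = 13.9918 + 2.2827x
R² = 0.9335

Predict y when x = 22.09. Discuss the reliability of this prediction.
ŷ = 64.4166, but this is extrapolation (above the data range [1.75, 8.76]) and may be unreliable.

Prediction calculation:
ŷ = 13.9918 + 2.2827 × 22.09
ŷ = 64.4166

Reliability:
- Data range: x ∈ [1.75, 8.76]
- Prediction point: x = 22.09 is 13.33 units above the observed range → this is EXTRAPOLATION, not interpolation

Why that matters here:
- The standard error of prediction grows with (x − x̄)², and x = 22.09 is far from x̄ = 4.90
- The linear relationship may not hold outside the observed range
- Real relationships often flatten, saturate, or turn nonlinear at extremes

The R² = 0.9335 only validates the fit within [1.75, 8.76]; treat ŷ = 64.4166 with caution.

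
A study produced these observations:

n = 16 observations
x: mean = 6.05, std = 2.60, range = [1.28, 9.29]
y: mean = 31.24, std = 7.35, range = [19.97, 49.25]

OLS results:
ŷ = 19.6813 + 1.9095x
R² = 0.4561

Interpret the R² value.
The model explains 45.61% of the variance in y (R² = 0.4561), leaving 54.39% unexplained; the fit is moderate.

The coefficient of determination R² is the fraction of the total variation in y that the fitted line accounts for.

Here R² = 0.4561:
- Explained: 45.61% of the variation in y
- Unexplained (residual): 100% − 45.61% = 54.39%
- Rule of thumb (below 0.3 weak; 0.3 to below 0.7 moderate; 0.7 and above strong) → moderate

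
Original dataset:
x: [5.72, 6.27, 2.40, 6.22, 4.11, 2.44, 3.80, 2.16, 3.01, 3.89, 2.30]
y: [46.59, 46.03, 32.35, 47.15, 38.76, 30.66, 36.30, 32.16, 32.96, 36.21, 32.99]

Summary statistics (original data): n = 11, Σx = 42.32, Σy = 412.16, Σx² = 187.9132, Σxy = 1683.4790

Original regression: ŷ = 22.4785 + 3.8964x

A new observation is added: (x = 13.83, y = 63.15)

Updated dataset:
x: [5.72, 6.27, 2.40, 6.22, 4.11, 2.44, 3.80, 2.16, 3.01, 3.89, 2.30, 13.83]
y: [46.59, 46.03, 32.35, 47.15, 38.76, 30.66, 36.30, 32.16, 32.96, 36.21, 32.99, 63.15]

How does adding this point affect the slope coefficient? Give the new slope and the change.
New slope β₁ = 2.8579 versus 3.8964 before: a change of -1.0385 (-26.7%).

The new point has HIGH LEVERAGE: x = 13.83 is far from the original mean x̄ = 42.32/11 ≈ 3.85 (original range [2.16, 6.27]).

Step 1: Update the sums with the new point (n goes from 11 to 12)
Σx  = 42.32 + 13.83 = 56.15
Σy  = 412.16 + 63.15 = 475.31
Σx² = 187.9132 + 13.83² = 187.9132 + 191.2689 = 379.1821
Σxy = 1683.4790 + 13.83×63.15 = 1683.4790 + 873.3645 = 2556.8435

Step 2: Recompute the slope with b₁ = (nΣxy − ΣxΣy) / (nΣx² − (Σx)²)
Numerator   = 12×2556.8435 − 56.15×475.31 = 30682.1220 − 26688.6565 = 3993.4655
Denominator = 12×379.1821 − 56.15² = 4550.1852 − 3152.8225 = 1397.3627
b₁(new) = 3993.4655 / 1397.3627 = 2.8579

(Same formula on the original sums: (11×1683.4790 − 42.32×412.16) / (11×187.9132 − 42.32²) = 1075.6578 / 276.0628 = 3.8964, matching the given fit.)

Step 3: Change in slope
Δβ₁ = 2.8579 − 3.8964 = -1.0385
Relative change = -1.0385 / 3.8964 × 100% = -26.7%
→ the slope decreases when the point is added.

Because the point sits below the extension of the original line at a high-leverage x, it tilts the fit down.
In practice: examine leverage (hᵢ) and Cook's distance rather than deleting it automatically; refit with and without it and report both if conclusions differ.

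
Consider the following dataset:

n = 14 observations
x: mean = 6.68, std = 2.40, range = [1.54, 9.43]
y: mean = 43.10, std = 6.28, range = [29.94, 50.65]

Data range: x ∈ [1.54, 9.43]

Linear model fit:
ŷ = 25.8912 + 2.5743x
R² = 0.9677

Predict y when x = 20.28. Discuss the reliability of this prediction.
ŷ = 78.0980, but this is extrapolation (above the data range [1.54, 9.43]) and may be unreliable.

Prediction calculation:
ŷ = 25.8912 + 2.5743 × 20.28
ŷ = 78.0980

Reliability:
- Data range: x ∈ [1.54, 9.43]
- Prediction point: x = 20.28 is 10.85 units above the observed range → this is EXTRAPOLATION, not interpolation

Why that matters here:
- R² describes fit only over the sampled x values; it says nothing about behaviour beyond them
- The standard error of prediction grows with (x − x̄)², and x = 20.28 is far from x̄ = 6.68
- There are no observations near this x to validate the fitted line there

Report the number if required, but flag clearly that it is an extrapolation.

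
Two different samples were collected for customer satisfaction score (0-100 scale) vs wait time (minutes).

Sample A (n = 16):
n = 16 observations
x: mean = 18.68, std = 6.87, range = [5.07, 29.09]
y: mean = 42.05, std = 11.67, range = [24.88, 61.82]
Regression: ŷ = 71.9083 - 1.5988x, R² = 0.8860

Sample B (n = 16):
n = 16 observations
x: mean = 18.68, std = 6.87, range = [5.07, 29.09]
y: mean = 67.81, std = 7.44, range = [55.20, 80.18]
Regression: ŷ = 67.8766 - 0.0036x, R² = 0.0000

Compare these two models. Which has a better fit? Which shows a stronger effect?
Model A has the better fit (R² = 0.8860 vs 0.0000). Model A shows the stronger effect (|β₁| = 1.5988 vs 0.0036).

Model Comparison:

Fit — compare R²:
- Model A: R² = 0.8860 → 88.60% of variance in satisfaction score explained
- Model B: R² = 0.0000 → 0.00% of variance in satisfaction score explained
- 0.8860 > 0.0000 → Model A has the better fit

Strength of effect — compare |β₁|:
- Model A: β₁ = -1.5988 → predicted satisfaction score falls 1.5988 points per additional minute of wait time
- Model B: β₁ = -0.0036 → predicted satisfaction score falls 0.0036 points per additional minute of wait time
- |-1.5988| > |-0.0036| → Model A shows the stronger marginal effect

Notes:
- The two samples could reflect different populations, time periods, or measurement quality.
- R² measures how tightly points cluster around the line; β₁ measures how steep the line is — they answer different questions.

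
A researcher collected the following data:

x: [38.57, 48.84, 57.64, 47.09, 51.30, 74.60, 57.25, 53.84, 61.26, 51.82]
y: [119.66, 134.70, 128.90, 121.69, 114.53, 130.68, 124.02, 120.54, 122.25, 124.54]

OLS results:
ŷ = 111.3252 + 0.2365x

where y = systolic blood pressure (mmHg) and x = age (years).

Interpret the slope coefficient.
An increase of one year in age is associated with a 0.2365 mmHg increase in predicted blood pressure.

The slope β₁ = 0.2365 gives the rate at which the fitted blood pressure changes with age.

Interpretation:
- Age up by 1 year → predicted blood pressure increases by 0.2365 mmHg
- The effect is assumed constant over the observed range of x (linearity)
- The slope describes association in these data, not necessarily a causal effect

(β₀ = 111.3252 is the fitted value at x = 0 and is not part of the slope interpretation.)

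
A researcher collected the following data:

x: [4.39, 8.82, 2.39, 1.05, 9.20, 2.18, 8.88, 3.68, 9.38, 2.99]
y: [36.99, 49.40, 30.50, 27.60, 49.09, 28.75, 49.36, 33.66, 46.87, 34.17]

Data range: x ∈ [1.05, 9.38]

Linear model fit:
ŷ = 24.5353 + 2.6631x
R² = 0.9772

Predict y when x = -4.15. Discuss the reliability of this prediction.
ŷ = 13.4834, but this is extrapolation (below the data range [1.05, 9.38]) and may be unreliable.

Prediction calculation:
ŷ = 24.5353 + 2.6631 × (-4.15)
ŷ = 13.4834

Reliability:
- Data range: x ∈ [1.05, 9.38]
- Prediction point: x = -4.15 is 5.20 units below the observed range → this is EXTRAPOLATION, not interpolation

Why that matters here:
- Real relationships often flatten, saturate, or turn nonlinear at extremes
- The linear relationship may not hold outside the observed range

A defensible statement: 'if the linear trend continued to x = -4.15, y would be about 13.4834' — the premise is untested.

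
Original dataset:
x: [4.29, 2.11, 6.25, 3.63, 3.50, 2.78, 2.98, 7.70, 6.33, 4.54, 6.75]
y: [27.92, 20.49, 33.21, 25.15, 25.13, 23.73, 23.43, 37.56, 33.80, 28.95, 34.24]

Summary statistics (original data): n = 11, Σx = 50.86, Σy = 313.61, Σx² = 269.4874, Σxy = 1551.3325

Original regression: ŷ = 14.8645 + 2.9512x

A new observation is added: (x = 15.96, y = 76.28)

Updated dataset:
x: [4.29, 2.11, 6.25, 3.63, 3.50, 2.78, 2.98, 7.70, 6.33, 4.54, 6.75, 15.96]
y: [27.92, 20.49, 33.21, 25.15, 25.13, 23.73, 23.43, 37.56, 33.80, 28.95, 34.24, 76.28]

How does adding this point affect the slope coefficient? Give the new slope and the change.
New slope β₁ = 3.9290 versus 2.9512 before: a change of +0.9778 (+33.1%).

x = 15.96 lies well outside the original x-range [2.11, 7.70] (x̄ ≈ 4.62), so this observation has high leverage and can move the slope substantially.

Step 1: Update the sums with the new point (n goes from 11 to 12)
Σx  = 50.86 + 15.96 = 66.82
Σy  = 313.61 + 76.28 = 389.89
Σx² = 269.4874 + 15.96² = 269.4874 + 254.7216 = 524.2090
Σxy = 1551.3325 + 15.96×76.28 = 1551.3325 + 1217.4288 = 2768.7613

Step 2: Recompute the slope with b₁ = (nΣxy − ΣxΣy) / (nΣx² − (Σx)²)
Numerator   = 12×2768.7613 − 66.82×389.89 = 33225.1356 − 26052.4498 = 7172.6858
Denominator = 12×524.2090 − 66.82² = 6290.5080 − 4464.9124 = 1825.5956
b₁(new) = 7172.6858 / 1825.5956 = 3.9290

(Same formula on the original sums: (11×1551.3325 − 50.86×313.61) / (11×269.4874 − 50.86²) = 1114.4529 / 377.6218 = 2.9512, matching the given fit.)

Step 3: Change in slope
Δβ₁ = 3.9290 − 2.9512 = +0.9778
Relative change = +0.9778 / 2.9512 × 100% = +33.1%
→ the slope increases when the point is added.

A high-leverage point only changes the slope if it is off the original line; here y = 76.28 is above the original trend, so the slope increases.
In practice: check such a point for data-entry or measurement error; investigate whether it comes from the same population as the rest of the sample.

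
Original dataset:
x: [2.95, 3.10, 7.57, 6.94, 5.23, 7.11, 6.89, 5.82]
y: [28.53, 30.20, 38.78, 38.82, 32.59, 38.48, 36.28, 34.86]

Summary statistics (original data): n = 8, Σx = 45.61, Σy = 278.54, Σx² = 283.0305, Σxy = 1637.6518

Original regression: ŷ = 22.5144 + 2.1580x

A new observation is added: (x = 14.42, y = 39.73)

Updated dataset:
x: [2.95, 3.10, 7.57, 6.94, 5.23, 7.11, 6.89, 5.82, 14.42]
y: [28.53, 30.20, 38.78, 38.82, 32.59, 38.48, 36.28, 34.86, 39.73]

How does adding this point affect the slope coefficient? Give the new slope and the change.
New slope β₁ = 0.9683 versus 2.1580 before: a change of -1.1897 (-55.1%).

x = 14.42 lies well outside the original x-range [2.95, 7.57] (x̄ ≈ 5.70), so this observation has high leverage and can move the slope substantially.

Step 1: Update the sums with the new point (n goes from 8 to 9)
Σx  = 45.61 + 14.42 = 60.03
Σy  = 278.54 + 39.73 = 318.27
Σx² = 283.0305 + 14.42² = 283.0305 + 207.9364 = 490.9669
Σxy = 1637.6518 + 14.42×39.73 = 1637.6518 + 572.9066 = 2210.5584

Step 2: Recompute the slope with b₁ = (nΣxy − ΣxΣy) / (nΣx² − (Σx)²)
Numerator   = 9×2210.5584 − 60.03×318.27 = 19895.0256 − 19105.7481 = 789.2775
Denominator = 9×490.9669 − 60.03² = 4418.7021 − 3603.6009 = 815.1012
b₁(new) = 789.2775 / 815.1012 = 0.9683

(Same formula on the original sums: (8×1637.6518 − 45.61×278.54) / (8×283.0305 − 45.61²) = 397.0050 / 183.9719 = 2.1580, matching the given fit.)

Step 3: Change in slope
Δβ₁ = 0.9683 − 2.1580 = -1.1897
Relative change = -1.1897 / 2.1580 × 100% = -55.1%
→ the slope decreases when the point is added.

Because the point sits below the extension of the original line at a high-leverage x, it tilts the fit down.
In practice: refit with and without it and report both if conclusions differ.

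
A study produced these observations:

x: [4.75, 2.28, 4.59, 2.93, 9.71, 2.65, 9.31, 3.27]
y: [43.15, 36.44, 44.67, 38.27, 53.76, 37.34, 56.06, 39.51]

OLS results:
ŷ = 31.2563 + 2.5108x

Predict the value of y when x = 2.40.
ŷ = 37.2822

Plug x = 2.40 into the fitted line:

ŷ = 31.2563 + 2.5108 × 2.40
ŷ = 31.2563 + 6.0259
ŷ = 37.2822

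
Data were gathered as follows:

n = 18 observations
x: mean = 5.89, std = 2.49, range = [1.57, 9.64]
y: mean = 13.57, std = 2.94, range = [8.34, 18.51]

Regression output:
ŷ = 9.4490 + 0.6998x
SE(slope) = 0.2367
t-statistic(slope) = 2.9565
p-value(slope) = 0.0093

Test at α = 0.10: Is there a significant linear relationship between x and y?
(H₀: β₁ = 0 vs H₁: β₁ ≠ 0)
Reject H₀: p-value = 0.0093 < α = 0.10. The linear relationship is significant at the 10% level.

Hypothesis test for the slope coefficient:

H₀: β₁ = 0 (no linear relationship)
H₁: β₁ ≠ 0 (linear relationship exists)

Test statistic: t = β̂₁ / SE(β̂₁) = 0.6998 / 0.2367 = 2.9565

With df = 16, the two-sided p-value for |t| = 2.9565 is 0.0093.

Decision rule: reject H₀ if p-value < α.
p-value = 0.0093 < α = 0.10 → reject H₀.

There is sufficient evidence at the 10% significance level to conclude that a linear relationship exists between x and y.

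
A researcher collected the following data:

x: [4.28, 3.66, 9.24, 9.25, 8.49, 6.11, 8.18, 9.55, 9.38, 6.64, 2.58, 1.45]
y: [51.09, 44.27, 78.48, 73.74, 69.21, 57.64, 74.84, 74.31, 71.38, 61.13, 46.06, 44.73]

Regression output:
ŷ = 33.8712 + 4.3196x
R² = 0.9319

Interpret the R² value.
About 93.19% of the variability in y is accounted for by the regression on x (R² = 0.9319) — a strong linear fit.

The coefficient of determination R² is the fraction of the total variation in y that the fitted line accounts for.

Here R² = 0.9319:
- Explained: 93.19% of the variation in y
- Unexplained (residual): 100% − 93.19% = 6.81%
- Rule of thumb (below 0.3 weak; 0.3 to below 0.7 moderate; 0.7 and above strong) → strong

Note: R² never decreases when predictors are added, so it should not be used alone to compare models of different size.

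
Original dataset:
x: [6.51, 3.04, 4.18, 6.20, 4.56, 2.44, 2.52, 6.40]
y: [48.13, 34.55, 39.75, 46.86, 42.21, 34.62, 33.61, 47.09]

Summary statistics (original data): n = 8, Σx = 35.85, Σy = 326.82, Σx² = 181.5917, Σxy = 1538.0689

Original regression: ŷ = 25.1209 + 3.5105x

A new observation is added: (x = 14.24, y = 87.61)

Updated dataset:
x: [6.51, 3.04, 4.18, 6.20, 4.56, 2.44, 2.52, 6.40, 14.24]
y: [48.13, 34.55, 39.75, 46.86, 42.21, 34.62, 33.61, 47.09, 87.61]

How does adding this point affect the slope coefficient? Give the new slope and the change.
Adding the point moves β₁ from 3.5105 to 4.5374, i.e. it increases by 1.0269 (+29.3%).

x = 14.24 lies well outside the original x-range [2.44, 6.51] (x̄ ≈ 4.48), so this observation has high leverage and can move the slope substantially.

Step 1: Update the sums with the new point (n goes from 8 to 9)
Σx  = 35.85 + 14.24 = 50.09
Σy  = 326.82 + 87.61 = 414.43
Σx² = 181.5917 + 14.24² = 181.5917 + 202.7776 = 384.3693
Σxy = 1538.0689 + 14.24×87.61 = 1538.0689 + 1247.5664 = 2785.6353

Step 2: Recompute the slope with b₁ = (nΣxy − ΣxΣy) / (nΣx² − (Σx)²)
Numerator   = 9×2785.6353 − 50.09×414.43 = 25070.7177 − 20758.7987 = 4311.9190
Denominator = 9×384.3693 − 50.09² = 3459.3237 − 2509.0081 = 950.3156
b₁(new) = 4311.9190 / 950.3156 = 4.5374

(Same formula on the original sums: (8×1538.0689 − 35.85×326.82) / (8×181.5917 − 35.85²) = 588.0542 / 167.5111 = 3.5105, matching the given fit.)

Step 3: Change in slope
Δβ₁ = 4.5374 − 3.5105 = +1.0269
Relative change = +1.0269 / 3.5105 × 100% = +29.3%
→ the slope increases when the point is added.

Because the point sits above the extension of the original line at a high-leverage x, it tilts the fit up.
In practice: check such a point for data-entry or measurement error.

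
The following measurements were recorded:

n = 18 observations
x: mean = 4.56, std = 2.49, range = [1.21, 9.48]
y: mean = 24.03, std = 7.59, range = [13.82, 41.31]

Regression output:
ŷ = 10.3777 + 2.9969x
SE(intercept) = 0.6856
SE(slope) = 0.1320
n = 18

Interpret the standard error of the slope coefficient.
SE(slope) = 0.1320 measures the uncertainty in the estimated slope. The coefficient is estimated precisely (SE/|β̂₁| = 4.4%).

SE(β̂₁) = 0.1320 says: if we drew many samples of n = 18 from the same population and refit each time, the fitted slopes would scatter with a standard deviation of roughly 0.1320 around the true β₁.

Relative precision:
- SE / |β̂₁| = 0.1320 / 2.9969 = 4.4%
- Rule of thumb (under 20%: precise; 20% to under 50%: moderately precise; 50% or more: imprecise) → precise

Rough 95% range (±2 SE): 2.9969 ± 0.2640 → (2.7329, 3.2609).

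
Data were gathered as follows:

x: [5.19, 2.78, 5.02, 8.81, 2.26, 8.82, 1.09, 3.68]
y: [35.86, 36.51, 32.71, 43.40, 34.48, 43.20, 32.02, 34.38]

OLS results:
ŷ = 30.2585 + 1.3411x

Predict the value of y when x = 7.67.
ŷ = 40.5447

x = 7.67 lies inside the observed range [1.09, 8.82], so the fitted equation applies directly:

ŷ = 30.2585 + 1.3411 × 7.67
ŷ = 30.2585 + 10.2862
ŷ = 40.5447

This is a point prediction; actual observations scatter around it by roughly the residual standard deviation.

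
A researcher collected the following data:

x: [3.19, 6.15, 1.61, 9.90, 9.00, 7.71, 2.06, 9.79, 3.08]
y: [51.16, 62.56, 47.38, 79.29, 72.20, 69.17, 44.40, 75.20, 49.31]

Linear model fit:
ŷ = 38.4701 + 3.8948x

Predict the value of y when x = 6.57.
ŷ = 64.0589

Plug x = 6.57 into the fitted line:

ŷ = 38.4701 + 3.8948 × 6.57
ŷ = 38.4701 + 25.5888
ŷ = 64.0589

This is a point prediction; actual observations scatter around it by roughly the residual standard deviation.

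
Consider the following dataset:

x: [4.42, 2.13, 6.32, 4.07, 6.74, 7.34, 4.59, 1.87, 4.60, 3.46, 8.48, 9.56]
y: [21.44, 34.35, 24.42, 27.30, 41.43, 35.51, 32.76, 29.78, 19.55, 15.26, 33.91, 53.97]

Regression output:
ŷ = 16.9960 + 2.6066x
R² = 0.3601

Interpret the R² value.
About 36.01% of the variability in y is accounted for by the regression on x (R² = 0.3601) — a moderate linear fit.

R² (coefficient of determination) measures the proportion of variance in y explained by the regression model.

Here R² = 0.3601:
- Explained: 36.01% of the variation in y
- Unexplained (residual): 100% − 36.01% = 63.99%
- Rule of thumb (below 0.3 weak; 0.3 to below 0.7 moderate; 0.7 and above strong) → moderate

Calculation: R² = 1 − (SS_res / SS_tot), where SS_res is the sum of squared residuals and SS_tot the total sum of squares.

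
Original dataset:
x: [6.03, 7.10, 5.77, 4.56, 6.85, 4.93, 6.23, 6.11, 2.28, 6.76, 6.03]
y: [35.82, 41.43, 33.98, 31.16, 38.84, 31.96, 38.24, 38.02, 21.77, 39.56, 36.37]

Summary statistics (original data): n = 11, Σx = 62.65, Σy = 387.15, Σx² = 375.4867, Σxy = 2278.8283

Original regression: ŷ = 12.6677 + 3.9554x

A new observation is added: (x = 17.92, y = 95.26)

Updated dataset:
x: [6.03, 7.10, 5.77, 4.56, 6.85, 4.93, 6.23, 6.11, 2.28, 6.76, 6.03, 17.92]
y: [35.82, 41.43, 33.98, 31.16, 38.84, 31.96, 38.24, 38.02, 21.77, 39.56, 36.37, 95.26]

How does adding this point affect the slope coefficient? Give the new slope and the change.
New slope β₁ = 4.7985 versus 3.9554 before: a change of +0.8431 (+21.3%).

x = 17.92 lies well outside the original x-range [2.28, 7.10] (x̄ ≈ 5.70), so this observation has high leverage and can move the slope substantially.

Step 1: Update the sums with the new point (n goes from 11 to 12)
Σx  = 62.65 + 17.92 = 80.57
Σy  = 387.15 + 95.26 = 482.41
Σx² = 375.4867 + 17.92² = 375.4867 + 321.1264 = 696.6131
Σxy = 2278.8283 + 17.92×95.26 = 2278.8283 + 1707.0592 = 3985.8875

Step 2: Recompute the slope with b₁ = (nΣxy − ΣxΣy) / (nΣx² − (Σx)²)
Numerator   = 12×3985.8875 − 80.57×482.41 = 47830.6500 − 38867.7737 = 8962.8763
Denominator = 12×696.6131 − 80.57² = 8359.3572 − 6491.5249 = 1867.8323
b₁(new) = 8962.8763 / 1867.8323 = 4.7985

(Same formula on the original sums: (11×2278.8283 − 62.65×387.15) / (11×375.4867 − 62.65²) = 812.1638 / 205.3312 = 3.9554, matching the given fit.)

Step 3: Change in slope
Δβ₁ = 4.7985 − 3.9554 = +0.8431
Relative change = +0.8431 / 3.9554 × 100% = +21.3%
→ the slope increases when the point is added.

A high-leverage point only changes the slope if it is off the original line; here y = 95.26 is above the original trend, so the slope increases.
In practice: check such a point for data-entry or measurement error.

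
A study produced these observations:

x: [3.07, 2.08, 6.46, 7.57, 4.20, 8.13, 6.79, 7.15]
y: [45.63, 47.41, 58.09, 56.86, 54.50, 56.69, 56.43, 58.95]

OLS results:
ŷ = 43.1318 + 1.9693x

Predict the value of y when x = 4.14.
ŷ = 51.2847

To predict y for x = 4.14, substitute into the regression equation:

ŷ = 43.1318 + 1.9693 × 4.14
ŷ = 43.1318 + 8.1529
ŷ = 51.2847

This is a point prediction; actual observations scatter around it by roughly the residual standard deviation.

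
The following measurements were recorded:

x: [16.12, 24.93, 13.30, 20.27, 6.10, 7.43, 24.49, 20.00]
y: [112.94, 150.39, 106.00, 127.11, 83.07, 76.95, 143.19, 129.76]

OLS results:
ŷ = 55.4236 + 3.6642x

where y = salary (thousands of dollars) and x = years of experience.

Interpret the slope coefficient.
For each additional year of experience, predicted salary increases by approximately 3.6642 thousand dollars.

The slope coefficient β₁ = 3.6642 represents the marginal effect of experience on salary.

Interpretation:
- Experience up by 1 year → predicted salary increases by 3.6642 thousand dollars
- This is a linear approximation: the same per-unit change is assumed across the whole observed x range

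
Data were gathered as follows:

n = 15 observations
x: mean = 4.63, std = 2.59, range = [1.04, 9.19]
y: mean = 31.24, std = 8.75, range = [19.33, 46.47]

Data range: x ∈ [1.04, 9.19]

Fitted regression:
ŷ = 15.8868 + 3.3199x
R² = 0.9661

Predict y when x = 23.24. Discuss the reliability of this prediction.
The equation gives ŷ = 93.0413; however x = 23.24 is 14.05 units above the observed range, so this extrapolated value should not be trusted.

Prediction calculation:
ŷ = 15.8868 + 3.3199 × 23.24
ŷ = 93.0413

Reliability:
- Data range: x ∈ [1.04, 9.19]
- Prediction point: x = 23.24 is 14.05 units above the observed range → this is EXTRAPOLATION, not interpolation

Why that matters here:
- R² describes fit only over the sampled x values; it says nothing about behaviour beyond them
- The linear relationship may not hold outside the observed range

The R² = 0.9661 only validates the fit within [1.04, 9.19]; treat ŷ = 93.0413 with caution.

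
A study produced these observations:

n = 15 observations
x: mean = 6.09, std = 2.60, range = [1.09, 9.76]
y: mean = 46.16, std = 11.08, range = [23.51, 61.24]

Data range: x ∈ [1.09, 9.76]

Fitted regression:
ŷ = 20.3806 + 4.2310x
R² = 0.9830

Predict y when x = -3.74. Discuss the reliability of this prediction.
ŷ = 4.5567 (extrapolation — x = -3.74 lies outside [1.09, 9.76], so reliability is low).

Prediction calculation:
ŷ = 20.3806 + 4.2310 × (-3.74)
ŷ = 4.5567

Reliability:
- Data range: x ∈ [1.09, 9.76]
- Prediction point: x = -3.74 is 4.83 units below the observed range → this is EXTRAPOLATION, not interpolation

Why that matters here:
- Real relationships often flatten, saturate, or turn nonlinear at extremes
- There are no observations near this x to validate the fitted line there

The R² = 0.9830 only validates the fit within [1.09, 9.76]; treat ŷ = 4.5567 with caution.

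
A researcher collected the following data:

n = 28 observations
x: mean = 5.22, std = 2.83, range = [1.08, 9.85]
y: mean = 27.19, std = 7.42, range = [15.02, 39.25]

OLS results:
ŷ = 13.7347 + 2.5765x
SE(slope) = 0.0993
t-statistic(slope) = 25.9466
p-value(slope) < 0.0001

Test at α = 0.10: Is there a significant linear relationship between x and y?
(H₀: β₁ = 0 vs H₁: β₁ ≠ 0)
Reject H₀: p-value < 0.0001 < α = 0.10. The linear relationship is significant at the 10% level.

Hypothesis test for the slope coefficient:

H₀: β₁ = 0 (no linear relationship)
H₁: β₁ ≠ 0 (linear relationship exists)

Test statistic: t = β̂₁ / SE(β̂₁) = 2.5765 / 0.0993 = 25.9466

The p-value (<0.0001) is the probability, under H₀, of a t-statistic at least as extreme as |t| = 25.9466 (two-sided, df = n − 2 = 26).

Decision rule: reject H₀ if p-value < α.
p-value < 0.0001 < α = 0.10 → reject H₀.

Conclusion: the linear association between x and y is significant at the 10% level.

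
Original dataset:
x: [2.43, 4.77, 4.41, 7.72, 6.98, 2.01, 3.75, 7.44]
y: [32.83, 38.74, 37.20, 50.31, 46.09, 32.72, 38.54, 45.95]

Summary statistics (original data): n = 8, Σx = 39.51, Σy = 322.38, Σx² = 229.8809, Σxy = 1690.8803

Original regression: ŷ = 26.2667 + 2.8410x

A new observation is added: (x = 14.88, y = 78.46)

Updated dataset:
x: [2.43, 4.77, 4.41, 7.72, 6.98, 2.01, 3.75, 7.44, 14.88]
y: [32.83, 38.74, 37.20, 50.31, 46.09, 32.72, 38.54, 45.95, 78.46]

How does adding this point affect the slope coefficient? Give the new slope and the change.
Adding the point moves β₁ from 2.8410 to 3.5560, i.e. it increases by 0.7150 (+25.2%).

The new point has HIGH LEVERAGE: x = 14.88 is far from the original mean x̄ = 39.51/8 ≈ 4.94 (original range [2.01, 7.72]).

Step 1: Update the sums with the new point (n goes from 8 to 9)
Σx  = 39.51 + 14.88 = 54.39
Σy  = 322.38 + 78.46 = 400.84
Σx² = 229.8809 + 14.88² = 229.8809 + 221.4144 = 451.2953
Σxy = 1690.8803 + 14.88×78.46 = 1690.8803 + 1167.4848 = 2858.3651

Step 2: Recompute the slope with b₁ = (nΣxy − ΣxΣy) / (nΣx² − (Σx)²)
Numerator   = 9×2858.3651 − 54.39×400.84 = 25725.2859 − 21801.6876 = 3923.5983
Denominator = 9×451.2953 − 54.39² = 4061.6577 − 2958.2721 = 1103.3856
b₁(new) = 3923.5983 / 1103.3856 = 3.5560

(Same formula on the original sums: (8×1690.8803 − 39.51×322.38) / (8×229.8809 − 39.51²) = 789.8086 / 278.0071 = 2.8410, matching the given fit.)

Step 3: Change in slope
Δβ₁ = 3.5560 − 2.8410 = +0.7150
Relative change = +0.7150 / 2.8410 × 100% = +25.2%
→ the slope increases when the point is added.

A high-leverage point only changes the slope if it is off the original line; here y = 78.46 is above the original trend, so the slope increases.
In practice: check such a point for data-entry or measurement error.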